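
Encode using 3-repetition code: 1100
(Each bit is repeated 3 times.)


Each bit -> 3 copies

111111000000


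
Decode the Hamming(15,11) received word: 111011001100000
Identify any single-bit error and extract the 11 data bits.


Syndrome = 0: no error detected

Data: 11101100000 (no errors)


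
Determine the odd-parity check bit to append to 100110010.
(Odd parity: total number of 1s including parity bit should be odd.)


Number of 1s in data: 4
Parity bit: 1

1


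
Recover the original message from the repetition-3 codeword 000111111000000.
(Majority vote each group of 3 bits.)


Groups: 000, 111, 111, 000, 000
Majority votes: 01100

01100


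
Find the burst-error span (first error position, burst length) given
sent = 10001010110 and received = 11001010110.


XOR: 01000000000

Burst at position 1, length 1


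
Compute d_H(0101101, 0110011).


XOR: 0011110
Count of 1s: 4

4


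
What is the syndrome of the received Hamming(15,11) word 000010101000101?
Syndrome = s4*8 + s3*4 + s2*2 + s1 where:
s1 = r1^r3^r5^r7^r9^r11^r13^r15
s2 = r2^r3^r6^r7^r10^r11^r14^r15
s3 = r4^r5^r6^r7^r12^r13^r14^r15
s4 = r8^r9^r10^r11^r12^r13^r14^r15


s1=1, s2=0, s3=0, s4=1

Syndrome = 9 (error at position 9)


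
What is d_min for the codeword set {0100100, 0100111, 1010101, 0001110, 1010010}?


Comparing all pairs, minimum distance: 2
Can detect 1 errors, correct 0 errors

2


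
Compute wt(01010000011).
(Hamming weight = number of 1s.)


Counting 1s in 01010000011

4


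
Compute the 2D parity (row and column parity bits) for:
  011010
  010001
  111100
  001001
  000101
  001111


Row parities: 100000
Column parities: 110100

Row P: 100000, Col P: 110100, Corner: 1


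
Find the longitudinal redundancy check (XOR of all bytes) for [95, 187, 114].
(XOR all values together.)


XOR chain: 95 ^ 187 ^ 114 = 150

150


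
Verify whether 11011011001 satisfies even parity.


Number of 1s: 7

No, parity error (7 ones)


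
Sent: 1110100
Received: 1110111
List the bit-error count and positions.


XOR: 0000011

2 error(s) at position(s): 5, 6


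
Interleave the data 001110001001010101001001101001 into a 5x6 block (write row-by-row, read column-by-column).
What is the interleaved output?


Matrix:
  001110
  001001
  010101
  001001
  101001
Read columns: 000010010011011101001000001111

000010010011011101001000001111


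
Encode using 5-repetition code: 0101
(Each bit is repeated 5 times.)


Each bit -> 5 copies

00000111110000011111


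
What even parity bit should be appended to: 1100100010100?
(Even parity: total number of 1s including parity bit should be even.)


Number of 1s in data: 5
Parity bit: 1

1


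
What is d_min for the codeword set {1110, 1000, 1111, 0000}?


Comparing all pairs, minimum distance: 1
Can detect 0 errors, correct 0 errors

1


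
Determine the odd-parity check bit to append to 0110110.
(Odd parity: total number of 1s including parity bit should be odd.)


Number of 1s in data: 4
Parity bit: 1

1


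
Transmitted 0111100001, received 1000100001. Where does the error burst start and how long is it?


XOR: 1111000000

Burst at position 0, length 4


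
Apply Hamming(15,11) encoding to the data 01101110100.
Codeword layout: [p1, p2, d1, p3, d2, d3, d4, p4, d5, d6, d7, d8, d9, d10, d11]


Parity bits: p1=0, p2=1, p3=1, p4=0

010111001110100


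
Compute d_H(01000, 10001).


XOR: 11001
Count of 1s: 3

3


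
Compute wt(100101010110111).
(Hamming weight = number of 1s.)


Counting 1s in 100101010110111

9


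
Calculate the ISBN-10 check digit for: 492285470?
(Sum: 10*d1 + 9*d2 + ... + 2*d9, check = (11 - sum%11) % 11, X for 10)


Weighted sum: 261
261 mod 11 = 8

Check digit: 3


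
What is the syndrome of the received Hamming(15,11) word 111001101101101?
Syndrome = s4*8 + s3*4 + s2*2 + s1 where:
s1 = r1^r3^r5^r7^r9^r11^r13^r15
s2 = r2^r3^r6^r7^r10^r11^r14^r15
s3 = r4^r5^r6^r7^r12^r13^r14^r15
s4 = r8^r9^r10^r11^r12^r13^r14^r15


s1=0, s2=0, s3=1, s4=1

Syndrome = 12 (error at position 12)


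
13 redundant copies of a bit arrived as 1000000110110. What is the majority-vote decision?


Ones: 5 out of 13
Threshold: 7

0 (5/13 voted 1)


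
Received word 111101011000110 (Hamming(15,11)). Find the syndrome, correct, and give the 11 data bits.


Syndrome = 0: no error detected

Data: 10101000110 (no errors)


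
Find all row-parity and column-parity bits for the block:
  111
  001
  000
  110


Row parities: 1100
Column parities: 000

Row P: 1100, Col P: 000, Corner: 0


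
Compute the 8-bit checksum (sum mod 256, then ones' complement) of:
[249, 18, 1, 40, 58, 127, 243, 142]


Sum = 878 mod 256 = 110
Complement = 145

145


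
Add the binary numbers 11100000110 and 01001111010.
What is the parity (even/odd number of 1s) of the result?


11100000110 = 1798
01001111010 = 634
Sum = 2432 = 100110000000
1s count = 3

odd parity (3 ones in 100110000000)


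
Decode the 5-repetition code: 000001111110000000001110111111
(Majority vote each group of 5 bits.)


Groups: 00000, 11111, 10000, 00000, 11101, 11111
Majority votes: 010011

010011


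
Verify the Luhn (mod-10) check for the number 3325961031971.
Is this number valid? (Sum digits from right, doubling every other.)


Luhn sum = 45
45 mod 10 = 5

Invalid (Luhn sum mod 10 = 5)


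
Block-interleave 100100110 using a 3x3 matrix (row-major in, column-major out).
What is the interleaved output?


Matrix:
  100
  100
  110
Read columns: 111001000

111001000


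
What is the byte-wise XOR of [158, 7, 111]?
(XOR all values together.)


XOR chain: 158 ^ 7 ^ 111 = 246

246


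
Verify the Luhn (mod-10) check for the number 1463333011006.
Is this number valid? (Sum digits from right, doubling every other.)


Luhn sum = 42
42 mod 10 = 2

Invalid (Luhn sum mod 10 = 2)


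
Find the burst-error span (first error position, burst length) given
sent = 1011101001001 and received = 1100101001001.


XOR: 0111000000000

Burst at position 1, length 3


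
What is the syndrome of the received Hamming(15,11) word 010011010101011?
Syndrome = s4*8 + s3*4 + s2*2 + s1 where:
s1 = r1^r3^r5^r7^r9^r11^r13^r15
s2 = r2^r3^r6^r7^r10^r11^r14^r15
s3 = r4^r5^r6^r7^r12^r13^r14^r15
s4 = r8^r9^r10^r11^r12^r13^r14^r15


s1=0, s2=1, s3=1, s4=1

Syndrome = 14 (error at position 14)


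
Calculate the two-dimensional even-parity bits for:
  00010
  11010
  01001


Row parities: 110
Column parities: 10001

Row P: 110, Col P: 10001, Corner: 0


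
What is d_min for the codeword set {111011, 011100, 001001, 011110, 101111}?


Comparing all pairs, minimum distance: 1
Can detect 0 errors, correct 0 errors

1


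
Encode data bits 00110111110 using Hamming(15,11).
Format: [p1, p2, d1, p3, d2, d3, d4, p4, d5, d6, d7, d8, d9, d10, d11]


Parity bits: p1=1, p2=1, p3=1, p4=1

110101110111110


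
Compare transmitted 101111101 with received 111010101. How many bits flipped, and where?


XOR: 010101000

3 error(s) at position(s): 1, 3, 5


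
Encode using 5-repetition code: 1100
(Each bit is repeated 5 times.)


Each bit -> 5 copies

11111111110000000000


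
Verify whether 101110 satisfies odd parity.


Number of 1s: 4

No, parity error (4 ones)


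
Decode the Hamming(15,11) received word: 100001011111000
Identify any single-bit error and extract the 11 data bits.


Syndrome = 11: error at position 11

Data: 00101101000 (corrected bit 11)


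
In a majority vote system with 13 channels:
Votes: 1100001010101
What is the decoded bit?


Ones: 6 out of 13
Threshold: 7

0 (6/13 voted 1)


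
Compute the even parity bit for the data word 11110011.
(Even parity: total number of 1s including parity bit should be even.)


Number of 1s in data: 6
Parity bit: 0

0


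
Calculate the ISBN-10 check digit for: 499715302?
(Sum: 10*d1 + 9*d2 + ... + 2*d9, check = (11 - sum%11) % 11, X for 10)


Weighted sum: 289
289 mod 11 = 3

Check digit: 8


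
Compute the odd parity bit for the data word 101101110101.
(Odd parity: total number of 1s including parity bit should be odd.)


Number of 1s in data: 8
Parity bit: 1

1


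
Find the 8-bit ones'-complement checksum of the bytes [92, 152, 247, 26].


Sum = 517 mod 256 = 5
Complement = 250

250


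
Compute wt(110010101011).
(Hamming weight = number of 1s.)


Counting 1s in 110010101011

7


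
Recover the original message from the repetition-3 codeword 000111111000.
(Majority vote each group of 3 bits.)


Groups: 000, 111, 111, 000
Majority votes: 0110

0110


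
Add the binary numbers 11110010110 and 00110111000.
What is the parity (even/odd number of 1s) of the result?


11110010110 = 1942
00110111000 = 440
Sum = 2382 = 100101001110
1s count = 6

even parity (6 ones in 100101001110)


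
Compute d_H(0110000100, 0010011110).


XOR: 0100011010
Count of 1s: 4

4


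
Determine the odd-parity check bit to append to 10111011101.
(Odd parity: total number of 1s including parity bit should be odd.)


Number of 1s in data: 8
Parity bit: 1

1


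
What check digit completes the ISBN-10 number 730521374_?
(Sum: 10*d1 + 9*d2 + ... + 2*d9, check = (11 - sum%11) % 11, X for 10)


Weighted sum: 190
190 mod 11 = 3

Check digit: 8


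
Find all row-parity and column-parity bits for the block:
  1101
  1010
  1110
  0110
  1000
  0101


Row parities: 101010
Column parities: 0010

Row P: 101010, Col P: 0010, Corner: 1


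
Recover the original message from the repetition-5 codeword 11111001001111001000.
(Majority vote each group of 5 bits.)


Groups: 11111, 00100, 11110, 01000
Majority votes: 1010

1010


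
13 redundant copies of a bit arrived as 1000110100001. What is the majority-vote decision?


Ones: 5 out of 13
Threshold: 7

0 (5/13 voted 1)


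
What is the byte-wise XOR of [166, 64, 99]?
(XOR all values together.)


XOR chain: 166 ^ 64 ^ 99 = 133

133


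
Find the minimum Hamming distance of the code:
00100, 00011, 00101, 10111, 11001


Comparing all pairs, minimum distance: 1
Can detect 0 errors, correct 0 errors

1


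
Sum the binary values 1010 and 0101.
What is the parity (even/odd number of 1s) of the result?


1010 = 10
0101 = 5
Sum = 15 = 1111
1s count = 4

even parity (4 ones in 1111)


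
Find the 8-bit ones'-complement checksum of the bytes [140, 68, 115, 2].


Sum = 325 mod 256 = 69
Complement = 186

186


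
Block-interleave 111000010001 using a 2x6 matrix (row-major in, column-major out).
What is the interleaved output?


Matrix:
  111000
  010001
Read columns: 101110000001

101110000001


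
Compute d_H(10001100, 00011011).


XOR: 10010111
Count of 1s: 5

5


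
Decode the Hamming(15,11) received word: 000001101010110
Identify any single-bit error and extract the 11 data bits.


Syndrome = 0: no error detected

Data: 00111010110 (no errors)


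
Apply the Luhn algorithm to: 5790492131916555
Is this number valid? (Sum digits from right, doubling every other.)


Luhn sum = 70
70 mod 10 = 0

Valid (Luhn sum mod 10 = 0)


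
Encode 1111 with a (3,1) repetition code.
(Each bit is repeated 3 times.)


Each bit -> 3 copies

111111111111


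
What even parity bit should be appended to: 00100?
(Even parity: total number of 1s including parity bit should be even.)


Number of 1s in data: 1
Parity bit: 1

1


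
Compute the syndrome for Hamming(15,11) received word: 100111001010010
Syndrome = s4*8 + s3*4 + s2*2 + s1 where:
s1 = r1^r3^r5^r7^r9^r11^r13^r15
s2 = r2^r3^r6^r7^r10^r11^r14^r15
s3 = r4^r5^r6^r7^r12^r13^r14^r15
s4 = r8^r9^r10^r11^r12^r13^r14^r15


s1=0, s2=1, s3=0, s4=1

Syndrome = 10 (error at position 10)


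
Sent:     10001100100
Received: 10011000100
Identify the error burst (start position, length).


XOR: 00010100000

Burst at position 3, length 3


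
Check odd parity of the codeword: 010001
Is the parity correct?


Number of 1s: 2

No, parity error (2 ones)


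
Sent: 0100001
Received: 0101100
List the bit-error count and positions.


XOR: 0001101

3 error(s) at position(s): 3, 4, 6


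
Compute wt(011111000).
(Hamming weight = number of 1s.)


Counting 1s in 011111000

5


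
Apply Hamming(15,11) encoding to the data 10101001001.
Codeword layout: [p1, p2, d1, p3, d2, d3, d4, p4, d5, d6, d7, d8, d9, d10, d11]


Parity bits: p1=1, p2=1, p3=1, p4=1

111101011001001


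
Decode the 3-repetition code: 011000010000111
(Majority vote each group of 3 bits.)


Groups: 011, 000, 010, 000, 111
Majority votes: 10001

10001


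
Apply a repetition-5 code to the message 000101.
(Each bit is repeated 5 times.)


Each bit -> 5 copies

000000000000000111110000011111


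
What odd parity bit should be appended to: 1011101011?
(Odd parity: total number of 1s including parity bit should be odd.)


Number of 1s in data: 7
Parity bit: 0

0


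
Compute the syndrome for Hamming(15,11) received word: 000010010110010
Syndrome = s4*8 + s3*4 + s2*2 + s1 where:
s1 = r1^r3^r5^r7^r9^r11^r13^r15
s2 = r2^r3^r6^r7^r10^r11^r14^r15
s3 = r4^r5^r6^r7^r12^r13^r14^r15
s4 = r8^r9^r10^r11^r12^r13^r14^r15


s1=0, s2=1, s3=0, s4=0

Syndrome = 2 (error at position 2)


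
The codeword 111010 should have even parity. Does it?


Number of 1s: 4

Yes, parity is correct (4 ones)


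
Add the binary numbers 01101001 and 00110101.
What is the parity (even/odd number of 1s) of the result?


01101001 = 105
00110101 = 53
Sum = 158 = 10011110
1s count = 5

odd parity (5 ones in 10011110)


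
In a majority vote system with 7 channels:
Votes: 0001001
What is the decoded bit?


Ones: 2 out of 7
Threshold: 4

0 (2/7 voted 1)


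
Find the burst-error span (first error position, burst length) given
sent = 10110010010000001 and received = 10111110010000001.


XOR: 00001100000000000

Burst at position 4, length 2


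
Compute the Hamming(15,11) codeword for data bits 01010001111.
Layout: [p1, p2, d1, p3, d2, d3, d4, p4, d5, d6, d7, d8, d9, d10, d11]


Parity bits: p1=0, p2=1, p3=0, p4=0

010010100001111


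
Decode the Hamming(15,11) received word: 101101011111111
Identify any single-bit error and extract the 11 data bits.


Syndrome = 0: no error detected

Data: 10101111111 (no errors)


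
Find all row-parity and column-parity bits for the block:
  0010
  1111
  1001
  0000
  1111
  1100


Row parities: 100000
Column parities: 0111

Row P: 100000, Col P: 0111, Corner: 1


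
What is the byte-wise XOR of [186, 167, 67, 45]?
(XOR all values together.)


XOR chain: 186 ^ 167 ^ 67 ^ 45 = 115

115


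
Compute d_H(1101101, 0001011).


XOR: 1100110
Count of 1s: 4

4


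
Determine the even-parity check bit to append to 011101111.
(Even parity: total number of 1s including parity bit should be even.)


Number of 1s in data: 7
Parity bit: 1

1


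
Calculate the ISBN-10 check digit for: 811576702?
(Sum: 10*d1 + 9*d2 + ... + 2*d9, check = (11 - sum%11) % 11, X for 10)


Weighted sum: 236
236 mod 11 = 5

Check digit: 6


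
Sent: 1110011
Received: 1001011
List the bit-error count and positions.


XOR: 0111000

3 error(s) at position(s): 1, 2, 3


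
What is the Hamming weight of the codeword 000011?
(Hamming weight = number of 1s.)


Counting 1s in 000011

2


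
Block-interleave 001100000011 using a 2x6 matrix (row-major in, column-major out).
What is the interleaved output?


Matrix:
  001100
  000011
Read columns: 000010100101

000010100101


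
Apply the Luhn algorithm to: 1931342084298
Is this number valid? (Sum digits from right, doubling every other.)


Luhn sum = 63
63 mod 10 = 3

Invalid (Luhn sum mod 10 = 3)


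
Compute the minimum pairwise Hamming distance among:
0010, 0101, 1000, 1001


Comparing all pairs, minimum distance: 1
Can detect 0 errors, correct 0 errors

1


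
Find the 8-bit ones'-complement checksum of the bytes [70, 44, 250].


Sum = 364 mod 256 = 108
Complement = 147

147


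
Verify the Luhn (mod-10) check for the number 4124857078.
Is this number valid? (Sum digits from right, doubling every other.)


Luhn sum = 47
47 mod 10 = 7

Invalid (Luhn sum mod 10 = 7)


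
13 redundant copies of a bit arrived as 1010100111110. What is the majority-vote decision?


Ones: 8 out of 13
Threshold: 7

1 (8/13 voted 1)


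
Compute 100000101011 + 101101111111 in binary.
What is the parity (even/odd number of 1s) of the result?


100000101011 = 2091
101101111111 = 2943
Sum = 5034 = 1001110101010
1s count = 7

odd parity (7 ones in 1001110101010)


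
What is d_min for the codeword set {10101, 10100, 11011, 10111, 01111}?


Comparing all pairs, minimum distance: 1
Can detect 0 errors, correct 0 errors

1


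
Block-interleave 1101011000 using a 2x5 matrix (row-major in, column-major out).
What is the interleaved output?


Matrix:
  11010
  11000
Read columns: 1111001000

1111001000


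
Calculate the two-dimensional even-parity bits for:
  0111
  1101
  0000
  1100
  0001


Row parities: 11001
Column parities: 0111

Row P: 11001, Col P: 0111, Corner: 1


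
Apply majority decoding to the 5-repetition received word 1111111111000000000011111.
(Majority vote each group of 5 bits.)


Groups: 11111, 11111, 00000, 00000, 11111
Majority votes: 11001

11001


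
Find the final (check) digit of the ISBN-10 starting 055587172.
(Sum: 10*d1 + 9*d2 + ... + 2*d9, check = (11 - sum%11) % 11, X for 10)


Weighted sum: 232
232 mod 11 = 1

Check digit: X


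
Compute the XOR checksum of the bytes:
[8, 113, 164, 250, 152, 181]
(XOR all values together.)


XOR chain: 8 ^ 113 ^ 164 ^ 250 ^ 152 ^ 181 = 10

10


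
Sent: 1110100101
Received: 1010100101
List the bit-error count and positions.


XOR: 0100000000

1 error(s) at position(s): 1


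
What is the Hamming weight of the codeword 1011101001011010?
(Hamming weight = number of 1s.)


Counting 1s in 1011101001011010

9


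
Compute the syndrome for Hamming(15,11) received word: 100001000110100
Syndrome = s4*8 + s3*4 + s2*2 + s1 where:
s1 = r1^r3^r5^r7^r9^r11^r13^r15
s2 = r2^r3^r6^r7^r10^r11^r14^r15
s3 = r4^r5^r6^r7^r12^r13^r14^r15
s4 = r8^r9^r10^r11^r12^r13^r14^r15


s1=1, s2=1, s3=0, s4=1

Syndrome = 11 (error at position 11)


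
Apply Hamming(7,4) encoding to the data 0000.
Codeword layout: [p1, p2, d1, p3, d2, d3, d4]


Parity bits: p1=0, p2=0, p3=0

0000000


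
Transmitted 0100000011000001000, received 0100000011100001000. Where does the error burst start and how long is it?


XOR: 0000000000100000000

Burst at position 10, length 1


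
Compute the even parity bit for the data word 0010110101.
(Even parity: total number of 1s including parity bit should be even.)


Number of 1s in data: 5
Parity bit: 1

1


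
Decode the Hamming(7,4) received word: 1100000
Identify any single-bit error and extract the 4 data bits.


Syndrome = 3: error at position 3

Data: 1000 (corrected bit 3)


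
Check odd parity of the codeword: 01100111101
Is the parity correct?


Number of 1s: 7

Yes, parity is correct (7 ones)


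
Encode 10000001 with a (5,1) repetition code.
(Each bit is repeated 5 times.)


Each bit -> 5 copies

1111100000000000000000000000000000011111


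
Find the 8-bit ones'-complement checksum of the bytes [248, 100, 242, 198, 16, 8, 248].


Sum = 1060 mod 256 = 36
Complement = 219

219


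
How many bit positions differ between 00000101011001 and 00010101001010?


XOR: 00010000010011
Count of 1s: 4

4


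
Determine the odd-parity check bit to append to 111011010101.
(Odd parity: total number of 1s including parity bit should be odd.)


Number of 1s in data: 8
Parity bit: 1

1


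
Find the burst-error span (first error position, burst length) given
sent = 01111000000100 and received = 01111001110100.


XOR: 00000001110000

Burst at position 7, length 3


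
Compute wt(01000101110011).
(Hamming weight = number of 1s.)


Counting 1s in 01000101110011

7


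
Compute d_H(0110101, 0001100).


XOR: 0111001
Count of 1s: 4

4


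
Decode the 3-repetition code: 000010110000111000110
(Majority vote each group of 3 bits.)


Groups: 000, 010, 110, 000, 111, 000, 110
Majority votes: 0010101

0010101


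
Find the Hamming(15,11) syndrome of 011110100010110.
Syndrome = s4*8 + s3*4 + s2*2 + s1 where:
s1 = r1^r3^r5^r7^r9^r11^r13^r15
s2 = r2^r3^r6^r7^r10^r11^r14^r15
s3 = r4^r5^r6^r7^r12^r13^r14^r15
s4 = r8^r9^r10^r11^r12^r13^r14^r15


s1=1, s2=1, s3=1, s4=1

Syndrome = 15 (error at position 15)


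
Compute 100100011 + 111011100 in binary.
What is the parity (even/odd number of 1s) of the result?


100100011 = 291
111011100 = 476
Sum = 767 = 1011111111
1s count = 9

odd parity (9 ones in 1011111111)


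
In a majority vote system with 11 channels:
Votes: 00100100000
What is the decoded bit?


Ones: 2 out of 11
Threshold: 6

0 (2/11 voted 1)


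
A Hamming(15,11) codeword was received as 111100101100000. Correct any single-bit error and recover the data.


Syndrome = 0: no error detected

Data: 10011100000 (no errors)


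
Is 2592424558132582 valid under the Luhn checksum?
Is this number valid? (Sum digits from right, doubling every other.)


Luhn sum = 75
75 mod 10 = 5

Invalid (Luhn sum mod 10 = 5)


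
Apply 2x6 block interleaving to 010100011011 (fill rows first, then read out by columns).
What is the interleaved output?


Matrix:
  010100
  011011
Read columns: 001101100101

001101100101


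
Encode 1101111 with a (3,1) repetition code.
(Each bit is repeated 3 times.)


Each bit -> 3 copies

111111000111111111111


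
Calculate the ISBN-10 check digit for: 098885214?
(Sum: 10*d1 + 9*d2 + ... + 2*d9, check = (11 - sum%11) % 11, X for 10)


Weighted sum: 293
293 mod 11 = 7

Check digit: 4


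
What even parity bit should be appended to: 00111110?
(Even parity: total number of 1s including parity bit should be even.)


Number of 1s in data: 5
Parity bit: 1

1


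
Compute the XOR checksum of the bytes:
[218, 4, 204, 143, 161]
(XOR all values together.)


XOR chain: 218 ^ 4 ^ 204 ^ 143 ^ 161 = 60

60


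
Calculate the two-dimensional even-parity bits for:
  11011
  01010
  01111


Row parities: 000
Column parities: 11110

Row P: 000, Col P: 11110, Corner: 0


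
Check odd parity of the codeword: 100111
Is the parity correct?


Number of 1s: 4

No, parity error (4 ones)


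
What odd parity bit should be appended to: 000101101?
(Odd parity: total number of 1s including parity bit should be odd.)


Number of 1s in data: 4
Parity bit: 1

1


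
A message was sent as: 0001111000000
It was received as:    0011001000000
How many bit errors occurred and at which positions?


XOR: 0010110000000

3 error(s) at position(s): 2, 4, 5


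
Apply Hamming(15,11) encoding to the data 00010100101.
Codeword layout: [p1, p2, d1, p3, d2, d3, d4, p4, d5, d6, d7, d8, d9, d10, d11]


Parity bits: p1=1, p2=1, p3=1, p4=1

110100110100101


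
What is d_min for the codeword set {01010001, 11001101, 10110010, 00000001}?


Comparing all pairs, minimum distance: 2
Can detect 1 errors, correct 0 errors

2


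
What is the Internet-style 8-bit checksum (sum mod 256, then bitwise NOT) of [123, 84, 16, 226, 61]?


Sum = 510 mod 256 = 254
Complement = 1

1


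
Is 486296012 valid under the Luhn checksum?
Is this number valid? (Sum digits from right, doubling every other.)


Luhn sum = 37
37 mod 10 = 7

Invalid (Luhn sum mod 10 = 7)


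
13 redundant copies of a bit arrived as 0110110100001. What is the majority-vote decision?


Ones: 6 out of 13
Threshold: 7

0 (6/13 voted 1)


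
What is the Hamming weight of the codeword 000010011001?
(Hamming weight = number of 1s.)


Counting 1s in 000010011001

4


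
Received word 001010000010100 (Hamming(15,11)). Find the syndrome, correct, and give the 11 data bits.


Syndrome = 0: no error detected

Data: 11000010100 (no errors)


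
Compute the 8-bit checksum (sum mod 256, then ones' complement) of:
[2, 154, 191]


Sum = 347 mod 256 = 91
Complement = 164

164


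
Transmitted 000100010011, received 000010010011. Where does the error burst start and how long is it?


XOR: 000110000000

Burst at position 3, length 2


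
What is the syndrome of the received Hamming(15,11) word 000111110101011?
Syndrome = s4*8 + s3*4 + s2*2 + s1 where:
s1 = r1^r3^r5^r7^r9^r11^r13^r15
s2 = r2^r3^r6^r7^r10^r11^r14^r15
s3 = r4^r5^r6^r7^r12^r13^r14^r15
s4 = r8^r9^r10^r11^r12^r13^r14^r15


s1=1, s2=1, s3=1, s4=1

Syndrome = 15 (error at position 15)


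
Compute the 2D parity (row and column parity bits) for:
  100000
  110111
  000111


Row parities: 111
Column parities: 010000

Row P: 111, Col P: 010000, Corner: 1


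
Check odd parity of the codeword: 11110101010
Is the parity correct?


Number of 1s: 7

Yes, parity is correct (7 ones)


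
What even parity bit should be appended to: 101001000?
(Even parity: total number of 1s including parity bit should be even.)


Number of 1s in data: 3
Parity bit: 1

1


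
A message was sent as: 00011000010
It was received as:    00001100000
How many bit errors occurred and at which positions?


XOR: 00010100010

3 error(s) at position(s): 3, 5, 9


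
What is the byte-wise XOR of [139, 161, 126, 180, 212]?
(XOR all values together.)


XOR chain: 139 ^ 161 ^ 126 ^ 180 ^ 212 = 52

52


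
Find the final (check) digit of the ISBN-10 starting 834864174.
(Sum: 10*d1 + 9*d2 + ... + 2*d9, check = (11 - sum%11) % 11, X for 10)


Weighted sum: 284
284 mod 11 = 9

Check digit: 2


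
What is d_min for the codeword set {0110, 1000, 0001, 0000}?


Comparing all pairs, minimum distance: 1
Can detect 0 errors, correct 0 errors

1


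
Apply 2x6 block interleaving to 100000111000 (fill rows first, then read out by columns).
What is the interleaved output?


Matrix:
  100000
  111000
Read columns: 110101000000

110101000000


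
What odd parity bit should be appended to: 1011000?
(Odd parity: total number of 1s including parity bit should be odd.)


Number of 1s in data: 3
Parity bit: 0

0


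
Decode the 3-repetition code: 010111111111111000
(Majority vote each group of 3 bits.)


Groups: 010, 111, 111, 111, 111, 000
Majority votes: 011110

011110


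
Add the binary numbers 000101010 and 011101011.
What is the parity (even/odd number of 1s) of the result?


000101010 = 42
011101011 = 235
Sum = 277 = 100010101
1s count = 4

even parity (4 ones in 100010101)


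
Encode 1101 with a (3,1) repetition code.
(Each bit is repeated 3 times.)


Each bit -> 3 copies

111111000111


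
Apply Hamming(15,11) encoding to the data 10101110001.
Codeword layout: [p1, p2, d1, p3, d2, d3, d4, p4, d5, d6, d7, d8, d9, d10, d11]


Parity bits: p1=0, p2=1, p3=0, p4=0

011001001110001


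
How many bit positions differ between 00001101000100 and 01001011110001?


XOR: 01000110110101
Count of 1s: 7

7


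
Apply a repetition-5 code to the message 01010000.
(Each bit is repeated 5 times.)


Each bit -> 5 copies

0000011111000001111100000000000000000000


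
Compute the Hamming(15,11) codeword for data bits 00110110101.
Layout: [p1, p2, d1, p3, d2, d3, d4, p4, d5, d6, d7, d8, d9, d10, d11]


Parity bits: p1=0, p2=1, p3=0, p4=0

010001100110101


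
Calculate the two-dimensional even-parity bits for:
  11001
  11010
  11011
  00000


Row parities: 1100
Column parities: 11000

Row P: 1100, Col P: 11000, Corner: 0


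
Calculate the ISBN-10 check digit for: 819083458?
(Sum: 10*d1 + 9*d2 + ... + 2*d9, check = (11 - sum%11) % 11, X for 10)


Weighted sum: 271
271 mod 11 = 7

Check digit: 4


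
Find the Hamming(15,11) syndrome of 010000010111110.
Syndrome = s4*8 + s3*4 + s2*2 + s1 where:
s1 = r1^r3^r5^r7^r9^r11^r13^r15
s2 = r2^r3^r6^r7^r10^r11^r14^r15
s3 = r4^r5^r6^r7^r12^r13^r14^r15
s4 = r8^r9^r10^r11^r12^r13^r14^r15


s1=0, s2=0, s3=1, s4=0

Syndrome = 4 (error at position 4)


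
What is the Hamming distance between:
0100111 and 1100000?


XOR: 1000111
Count of 1s: 4

4


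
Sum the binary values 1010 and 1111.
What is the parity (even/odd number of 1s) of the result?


1010 = 10
1111 = 15
Sum = 25 = 11001
1s count = 3

odd parity (3 ones in 11001)


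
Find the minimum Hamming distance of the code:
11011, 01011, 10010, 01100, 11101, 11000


Comparing all pairs, minimum distance: 1
Can detect 0 errors, correct 0 errors

1


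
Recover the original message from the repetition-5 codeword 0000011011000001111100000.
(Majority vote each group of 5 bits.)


Groups: 00000, 11011, 00000, 11111, 00000
Majority votes: 01010

01010


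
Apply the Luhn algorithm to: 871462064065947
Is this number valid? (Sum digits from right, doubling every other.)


Luhn sum = 70
70 mod 10 = 0

Valid (Luhn sum mod 10 = 0)


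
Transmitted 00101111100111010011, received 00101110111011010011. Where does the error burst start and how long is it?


XOR: 00000001011100000000

Burst at position 7, length 5


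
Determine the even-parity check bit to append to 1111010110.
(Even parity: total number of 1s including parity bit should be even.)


Number of 1s in data: 7
Parity bit: 1

1


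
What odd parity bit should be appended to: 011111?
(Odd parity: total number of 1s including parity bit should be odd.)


Number of 1s in data: 5
Parity bit: 0

0


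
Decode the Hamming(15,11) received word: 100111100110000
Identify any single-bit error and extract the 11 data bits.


Syndrome = 0: no error detected

Data: 01110110000 (no errors)


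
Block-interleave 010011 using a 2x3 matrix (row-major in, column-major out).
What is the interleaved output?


Matrix:
  010
  011
Read columns: 001101

001101


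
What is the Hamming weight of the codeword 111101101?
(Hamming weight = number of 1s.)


Counting 1s in 111101101

7


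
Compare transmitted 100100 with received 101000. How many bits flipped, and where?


XOR: 001100

2 error(s) at position(s): 2, 3


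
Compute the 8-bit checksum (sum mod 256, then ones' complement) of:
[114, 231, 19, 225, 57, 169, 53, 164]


Sum = 1032 mod 256 = 8
Complement = 247

247


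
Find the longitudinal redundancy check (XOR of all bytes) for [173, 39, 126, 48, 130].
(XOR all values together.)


XOR chain: 173 ^ 39 ^ 126 ^ 48 ^ 130 = 70

70


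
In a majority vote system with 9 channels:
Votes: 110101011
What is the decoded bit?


Ones: 6 out of 9
Threshold: 5

1 (6/9 voted 1)


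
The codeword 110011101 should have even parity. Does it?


Number of 1s: 6

Yes, parity is correct (6 ones)


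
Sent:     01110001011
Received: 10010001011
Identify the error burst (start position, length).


XOR: 11100000000

Burst at position 0, length 3


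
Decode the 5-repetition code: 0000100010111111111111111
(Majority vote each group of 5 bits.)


Groups: 00001, 00010, 11111, 11111, 11111
Majority votes: 00111

00111


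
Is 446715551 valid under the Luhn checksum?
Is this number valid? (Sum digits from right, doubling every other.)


Luhn sum = 32
32 mod 10 = 2

Invalid (Luhn sum mod 10 = 2)


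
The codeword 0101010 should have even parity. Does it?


Number of 1s: 3

No, parity error (3 ones)


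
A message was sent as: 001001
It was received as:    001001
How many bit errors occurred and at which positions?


XOR: 000000

0 errors (received matches sent)


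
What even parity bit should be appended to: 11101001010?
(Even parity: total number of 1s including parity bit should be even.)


Number of 1s in data: 6
Parity bit: 0

0


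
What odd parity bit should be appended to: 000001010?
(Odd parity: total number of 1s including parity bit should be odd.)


Number of 1s in data: 2
Parity bit: 1

1


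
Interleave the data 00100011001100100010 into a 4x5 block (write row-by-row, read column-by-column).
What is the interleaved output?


Matrix:
  00100
  01100
  11001
  00010
Read columns: 00100110110000010010

00100110110000010010


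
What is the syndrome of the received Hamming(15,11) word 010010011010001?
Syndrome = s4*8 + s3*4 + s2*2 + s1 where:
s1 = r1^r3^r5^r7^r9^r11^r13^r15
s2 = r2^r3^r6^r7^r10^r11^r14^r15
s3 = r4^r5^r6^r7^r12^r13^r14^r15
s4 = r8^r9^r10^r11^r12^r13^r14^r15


s1=0, s2=1, s3=0, s4=0

Syndrome = 2 (error at position 2)


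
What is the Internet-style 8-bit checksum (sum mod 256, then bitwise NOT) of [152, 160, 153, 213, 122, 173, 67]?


Sum = 1040 mod 256 = 16
Complement = 239

239


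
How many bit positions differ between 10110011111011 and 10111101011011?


XOR: 00001110100000
Count of 1s: 4

4


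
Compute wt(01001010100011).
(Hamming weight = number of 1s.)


Counting 1s in 01001010100011

6


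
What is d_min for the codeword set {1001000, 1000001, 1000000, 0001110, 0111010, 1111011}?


Comparing all pairs, minimum distance: 1
Can detect 0 errors, correct 0 errors

1


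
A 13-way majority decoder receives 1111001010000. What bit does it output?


Ones: 6 out of 13
Threshold: 7

0 (6/13 voted 1)


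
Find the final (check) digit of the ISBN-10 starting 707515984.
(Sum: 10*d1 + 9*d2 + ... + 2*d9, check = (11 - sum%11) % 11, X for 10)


Weighted sum: 260
260 mod 11 = 7

Check digit: 4


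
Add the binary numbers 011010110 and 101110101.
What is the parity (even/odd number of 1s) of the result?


011010110 = 214
101110101 = 373
Sum = 587 = 1001001011
1s count = 5

odd parity (5 ones in 1001001011)


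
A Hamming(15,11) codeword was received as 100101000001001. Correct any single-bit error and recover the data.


Syndrome = 0: no error detected

Data: 00100001001 (no errors)


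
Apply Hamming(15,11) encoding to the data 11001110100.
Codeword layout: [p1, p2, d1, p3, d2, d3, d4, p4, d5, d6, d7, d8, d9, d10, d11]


Parity bits: p1=1, p2=1, p3=0, p4=0

111010001110100


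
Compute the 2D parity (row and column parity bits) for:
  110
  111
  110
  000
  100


Row parities: 01001
Column parities: 011

Row P: 01001, Col P: 011, Corner: 0


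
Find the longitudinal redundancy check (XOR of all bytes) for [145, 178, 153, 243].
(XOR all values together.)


XOR chain: 145 ^ 178 ^ 153 ^ 243 = 73

73


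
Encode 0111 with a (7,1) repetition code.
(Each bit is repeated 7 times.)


Each bit -> 7 copies

0000000111111111111111111111


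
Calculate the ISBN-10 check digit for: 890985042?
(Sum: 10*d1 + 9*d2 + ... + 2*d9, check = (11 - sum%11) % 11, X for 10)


Weighted sum: 313
313 mod 11 = 5

Check digit: 6


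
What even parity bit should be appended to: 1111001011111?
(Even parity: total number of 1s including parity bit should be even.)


Number of 1s in data: 10
Parity bit: 0

0


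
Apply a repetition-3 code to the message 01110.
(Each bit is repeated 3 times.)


Each bit -> 3 copies

000111111111000


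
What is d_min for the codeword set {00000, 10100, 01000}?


Comparing all pairs, minimum distance: 1
Can detect 0 errors, correct 0 errors

1


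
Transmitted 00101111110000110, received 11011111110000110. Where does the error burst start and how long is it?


XOR: 11110000000000000

Burst at position 0, length 4


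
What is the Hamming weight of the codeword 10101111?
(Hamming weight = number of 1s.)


Counting 1s in 10101111

6


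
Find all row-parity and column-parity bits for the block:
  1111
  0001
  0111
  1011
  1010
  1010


Row parities: 011100
Column parities: 0010

Row P: 011100, Col P: 0010, Corner: 1


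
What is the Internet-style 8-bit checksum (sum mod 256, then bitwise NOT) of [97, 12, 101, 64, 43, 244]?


Sum = 561 mod 256 = 49
Complement = 206

206


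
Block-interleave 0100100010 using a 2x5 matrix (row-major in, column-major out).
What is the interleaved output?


Matrix:
  01001
  00010
Read columns: 0010000110

0010000110


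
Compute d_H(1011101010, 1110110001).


XOR: 0101011011
Count of 1s: 6

6


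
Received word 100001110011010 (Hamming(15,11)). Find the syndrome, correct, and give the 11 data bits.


Syndrome = 1: error at position 1

Data: 00110011010 (corrected bit 1)


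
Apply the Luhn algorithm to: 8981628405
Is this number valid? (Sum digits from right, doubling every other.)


Luhn sum = 45
45 mod 10 = 5

Invalid (Luhn sum mod 10 = 5)


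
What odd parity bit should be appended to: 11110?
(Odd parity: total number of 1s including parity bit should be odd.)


Number of 1s in data: 4
Parity bit: 1

1


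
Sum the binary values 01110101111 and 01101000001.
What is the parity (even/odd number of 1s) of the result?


01110101111 = 943
01101000001 = 833
Sum = 1776 = 11011110000
1s count = 6

even parity (6 ones in 11011110000)


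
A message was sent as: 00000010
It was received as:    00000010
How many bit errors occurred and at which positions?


XOR: 00000000

0 errors (received matches sent)


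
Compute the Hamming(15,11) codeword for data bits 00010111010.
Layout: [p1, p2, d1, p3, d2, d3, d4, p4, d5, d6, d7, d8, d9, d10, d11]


Parity bits: p1=0, p2=0, p3=1, p4=0

000100100111010


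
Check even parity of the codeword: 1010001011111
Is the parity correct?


Number of 1s: 8

Yes, parity is correct (8 ones)


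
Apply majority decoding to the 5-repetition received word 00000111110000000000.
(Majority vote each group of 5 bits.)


Groups: 00000, 11111, 00000, 00000
Majority votes: 0100

0100


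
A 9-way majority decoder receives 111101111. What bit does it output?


Ones: 8 out of 9
Threshold: 5

1 (8/9 voted 1)


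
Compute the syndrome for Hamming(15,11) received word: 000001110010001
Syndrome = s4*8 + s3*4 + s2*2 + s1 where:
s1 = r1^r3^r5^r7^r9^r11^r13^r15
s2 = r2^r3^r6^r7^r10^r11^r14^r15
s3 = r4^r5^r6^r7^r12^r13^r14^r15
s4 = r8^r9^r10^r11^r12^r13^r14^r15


s1=1, s2=0, s3=1, s4=1

Syndrome = 13 (error at position 13)


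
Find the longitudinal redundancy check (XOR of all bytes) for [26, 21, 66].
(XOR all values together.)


XOR chain: 26 ^ 21 ^ 66 = 77

77


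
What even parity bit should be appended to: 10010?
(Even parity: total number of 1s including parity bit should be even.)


Number of 1s in data: 2
Parity bit: 0

0


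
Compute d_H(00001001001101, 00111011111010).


XOR: 00110010110111
Count of 1s: 8

8


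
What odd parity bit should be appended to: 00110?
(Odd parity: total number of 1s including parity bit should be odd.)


Number of 1s in data: 2
Parity bit: 1

1


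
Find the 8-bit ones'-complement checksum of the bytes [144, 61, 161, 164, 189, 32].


Sum = 751 mod 256 = 239
Complement = 16

16


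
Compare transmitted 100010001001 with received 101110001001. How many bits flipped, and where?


XOR: 001100000000

2 error(s) at position(s): 2, 3


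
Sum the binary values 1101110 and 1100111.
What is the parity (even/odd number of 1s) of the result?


1101110 = 110
1100111 = 103
Sum = 213 = 11010101
1s count = 5

odd parity (5 ones in 11010101)


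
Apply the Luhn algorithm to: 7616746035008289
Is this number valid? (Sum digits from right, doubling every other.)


Luhn sum = 67
67 mod 10 = 7

Invalid (Luhn sum mod 10 = 7)


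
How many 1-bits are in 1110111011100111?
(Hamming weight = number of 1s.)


Counting 1s in 1110111011100111

12
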